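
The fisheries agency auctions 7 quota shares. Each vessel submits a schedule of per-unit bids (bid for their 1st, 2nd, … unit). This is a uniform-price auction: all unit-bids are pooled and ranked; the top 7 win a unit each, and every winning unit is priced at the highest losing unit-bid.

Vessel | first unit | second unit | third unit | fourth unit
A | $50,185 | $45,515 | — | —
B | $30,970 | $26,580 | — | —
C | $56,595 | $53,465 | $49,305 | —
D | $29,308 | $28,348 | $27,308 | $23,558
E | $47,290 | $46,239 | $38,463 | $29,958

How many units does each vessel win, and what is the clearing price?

A 2, C 3, E 2; clearing price $38,463

Merging the schedules and taking the best 7: 56,595 (C-1), 53,465 (C-2), 50,185 (A-1), 49,305 (C-3), 47,290 (E-1), 46,239 (E-2), 45,515 (A-2)
Highest rejected unit-bid = $38,463.
Allocation: A 2, C 3, E 2.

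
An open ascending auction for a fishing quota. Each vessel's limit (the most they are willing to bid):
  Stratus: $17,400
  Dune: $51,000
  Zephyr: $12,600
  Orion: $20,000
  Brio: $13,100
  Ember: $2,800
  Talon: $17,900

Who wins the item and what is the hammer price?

Dune wins at $20,000

Rule: the price rises until one bidder remains; the winner pays the price at which the last rival dropped out.
Limits in order: 51,000 (Dune) > 20,000 (Orion) > 17,900 (Talon) > 17,400 (Stratus) > 13,100 (Brio) > 12,600 (Zephyr) > …
Bidding ends when Orion exits at $20,000; Dune takes it.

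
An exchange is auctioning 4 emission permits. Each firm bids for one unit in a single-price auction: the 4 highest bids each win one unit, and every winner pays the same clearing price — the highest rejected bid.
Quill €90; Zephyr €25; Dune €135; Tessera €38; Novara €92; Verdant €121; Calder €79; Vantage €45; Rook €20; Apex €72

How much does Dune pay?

Bids ranked high→low: 135 (Dune), 121 (Verdant), 92 (Novara), 90 (Quill), 79 (Calder), 72 (Apex), …
The 4 highest are Dune, Verdant, Novara, Quill.
Highest unsuccessful bid: €79 → clearing price.
Dune wins → pays €79.

Dune pays €79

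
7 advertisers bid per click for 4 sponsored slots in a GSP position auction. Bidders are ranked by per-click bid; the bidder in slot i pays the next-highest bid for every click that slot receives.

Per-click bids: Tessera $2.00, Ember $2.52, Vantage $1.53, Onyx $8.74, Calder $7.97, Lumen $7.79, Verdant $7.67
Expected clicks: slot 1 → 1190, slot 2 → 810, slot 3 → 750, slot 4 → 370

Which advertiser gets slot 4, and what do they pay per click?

Ranked by bid: $8.74 (Onyx) > $7.97 (Calder) > $7.79 (Lumen) > $7.67 (Verdant) > $2.52 (Ember) > …
Slot 4 goes to the fourth-ranked bidder, Verdant, who pays the next bid down: $2.52/click.

Verdant; $2.52 per click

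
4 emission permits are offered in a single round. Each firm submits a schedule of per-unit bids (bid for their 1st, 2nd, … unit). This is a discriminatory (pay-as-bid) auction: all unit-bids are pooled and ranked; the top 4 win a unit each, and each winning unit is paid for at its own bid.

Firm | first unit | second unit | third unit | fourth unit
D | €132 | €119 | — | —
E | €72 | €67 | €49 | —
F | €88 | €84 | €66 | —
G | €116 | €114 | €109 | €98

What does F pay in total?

F pays €0

All unit-bids, highest first — top 4: 132 (D-1), 119 (D-2), 116 (G-1), 114 (G-2)
Next rejected bid: €109 (not a price — pay-as-bid).
F wins no units.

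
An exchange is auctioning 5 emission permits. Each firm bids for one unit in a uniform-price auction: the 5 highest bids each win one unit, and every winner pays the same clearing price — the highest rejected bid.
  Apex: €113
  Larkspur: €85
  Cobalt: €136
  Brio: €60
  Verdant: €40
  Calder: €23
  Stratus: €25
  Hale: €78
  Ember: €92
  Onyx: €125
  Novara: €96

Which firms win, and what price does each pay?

Cobalt, Onyx, Apex, Novara, Ember; each pays €85

Bids ranked high→low: 136 (Cobalt), 125 (Onyx), 113 (Apex), 96 (Novara), 92 (Ember), 85 (Larkspur), 78 (Hale), …
Top 5: Cobalt, Onyx, Apex, Novara, Ember.
Clearing price = highest rejected bid = €85.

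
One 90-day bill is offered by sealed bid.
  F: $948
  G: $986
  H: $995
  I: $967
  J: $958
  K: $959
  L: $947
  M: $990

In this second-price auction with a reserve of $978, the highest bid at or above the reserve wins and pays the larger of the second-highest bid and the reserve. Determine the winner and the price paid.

Second-price auction with a reserve of $978: the highest bid at or above the reserve wins and pays the larger of the second-highest bid and the reserve.
Bids ranked: 995 (H) > 990 (M) > 986 (G) > 967 (I) > 959 (K) > 958 (J) > …
Highest eligible bid: H at $995.
Second-highest bid $990 exceeds the reserve $978 → payment $990.

H pays $990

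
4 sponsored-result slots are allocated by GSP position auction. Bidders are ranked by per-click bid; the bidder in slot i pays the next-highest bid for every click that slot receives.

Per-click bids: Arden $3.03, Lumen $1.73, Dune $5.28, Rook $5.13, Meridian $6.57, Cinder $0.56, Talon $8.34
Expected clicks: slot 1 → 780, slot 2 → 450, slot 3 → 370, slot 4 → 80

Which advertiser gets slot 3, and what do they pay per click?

Sorting advertisers: $8.34 (Talon) > $6.57 (Meridian) > $5.28 (Dune) > $5.13 (Rook) > $3.03 (Arden) > …
Slot 3 goes to the third-ranked bidder, Dune, who pays the next bid down: $5.13/click.

Dune; $5.13 per click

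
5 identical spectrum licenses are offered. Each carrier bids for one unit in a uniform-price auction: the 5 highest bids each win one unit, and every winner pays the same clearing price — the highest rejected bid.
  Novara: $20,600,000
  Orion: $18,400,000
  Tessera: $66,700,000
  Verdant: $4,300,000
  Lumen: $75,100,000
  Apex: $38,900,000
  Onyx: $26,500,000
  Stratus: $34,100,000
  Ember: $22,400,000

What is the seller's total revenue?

Total revenue: $112,000,000

Ordering the bids: 75,100,000 (Lumen), 66,700,000 (Tessera), 38,900,000 (Apex), 34,100,000 (Stratus), 26,500,000 (Onyx), 22,400,000 (Ember), 20,600,000 (Novara), …
Top 5: Lumen, Tessera, Apex, Stratus, Onyx.
Clearing price = highest rejected bid = $22,400,000.
Total revenue = 5 × $22,400,000 = $112,000,000.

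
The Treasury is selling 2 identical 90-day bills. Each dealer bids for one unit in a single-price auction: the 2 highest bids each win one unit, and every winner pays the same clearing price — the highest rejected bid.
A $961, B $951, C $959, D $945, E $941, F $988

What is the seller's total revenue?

Ordering the bids: 988 (F), 961 (A), 959 (C), 951 (B), …
Winners (2 units): F, A.
Clearing price = highest rejected bid = $959.
Total revenue = 2 × $959 = $1,918.

Total revenue: $1,918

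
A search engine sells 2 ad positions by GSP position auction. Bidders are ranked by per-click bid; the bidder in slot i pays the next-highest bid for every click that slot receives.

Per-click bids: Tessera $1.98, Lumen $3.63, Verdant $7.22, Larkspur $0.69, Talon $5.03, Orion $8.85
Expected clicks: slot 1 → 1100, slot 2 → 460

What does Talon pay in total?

Per-click bids in order: $8.85 (Orion) > $7.22 (Verdant) > $5.03 (Talon) > …
Talon ranks below slot 2 → no slot, pays nothing.

Talon pays $0.00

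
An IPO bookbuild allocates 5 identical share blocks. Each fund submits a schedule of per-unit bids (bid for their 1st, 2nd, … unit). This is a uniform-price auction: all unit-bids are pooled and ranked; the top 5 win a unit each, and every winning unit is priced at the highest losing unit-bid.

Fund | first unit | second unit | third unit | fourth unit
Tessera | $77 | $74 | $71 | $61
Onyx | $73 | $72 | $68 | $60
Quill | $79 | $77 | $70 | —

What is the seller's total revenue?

Pooled unit-bids ranked (top 5): 79 (Quill-1), 77 (Tessera-1), 77 (Quill-2), 74 (Tessera-2), 73 (Onyx-1)
Highest rejected unit-bid = $72.
Allocation: Onyx 1, Quill 2, Tessera 2. Every unit priced at $72.
Revenue = 5 × 72 = $360.

Total revenue: $360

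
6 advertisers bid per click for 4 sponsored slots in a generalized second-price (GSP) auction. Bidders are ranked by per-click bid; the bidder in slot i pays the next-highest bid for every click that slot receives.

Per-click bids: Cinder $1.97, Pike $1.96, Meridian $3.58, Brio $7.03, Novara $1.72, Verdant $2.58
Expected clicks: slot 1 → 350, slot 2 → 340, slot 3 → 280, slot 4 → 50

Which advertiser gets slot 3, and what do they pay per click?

Sorting advertisers: $7.03 (Brio) > $3.58 (Meridian) > $2.58 (Verdant) > $1.97 (Cinder) > $1.96 (Pike) > …
Slot 3 goes to the third-ranked bidder, Verdant, who pays the next bid down: $1.97/click.

Verdant; $1.97 per click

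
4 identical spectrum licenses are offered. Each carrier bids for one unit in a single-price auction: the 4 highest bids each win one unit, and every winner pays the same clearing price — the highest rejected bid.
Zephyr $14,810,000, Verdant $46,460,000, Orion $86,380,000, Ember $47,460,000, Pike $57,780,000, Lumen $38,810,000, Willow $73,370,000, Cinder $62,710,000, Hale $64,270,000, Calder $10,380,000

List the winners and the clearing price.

Ordering the bids: 86,380,000 (Orion), 73,370,000 (Willow), 64,270,000 (Hale), 62,710,000 (Cinder), 57,780,000 (Pike), 47,460,000 (Ember), …
The 4 highest are Orion, Willow, Hale, Cinder.
Highest unsuccessful bid: $57,780,000 → clearing price.

Orion, Willow, Hale, Cinder; each pays $57,780,000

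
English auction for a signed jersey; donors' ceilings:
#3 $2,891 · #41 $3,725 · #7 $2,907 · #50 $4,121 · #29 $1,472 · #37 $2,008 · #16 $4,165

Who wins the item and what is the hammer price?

#16 wins at $4,121

Limits ranked: 4,165 (#16) > 4,121 (#50) > 3,725 (#41) > 2,907 (#7) > 2,891 (#3) > 2,008 (#37) > …
Once the price passes $4,121, only #16 is left; the hammer falls at #50's limit of $4,121.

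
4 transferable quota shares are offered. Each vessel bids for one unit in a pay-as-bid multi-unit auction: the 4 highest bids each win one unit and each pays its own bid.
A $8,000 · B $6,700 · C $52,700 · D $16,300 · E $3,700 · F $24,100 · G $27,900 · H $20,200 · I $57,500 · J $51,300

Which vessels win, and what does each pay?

I $57,500, C $52,700, J $51,300, G $27,900

Ordering the bids: 57,500 (I), 52,700 (C), 51,300 (J), 27,900 (G), 24,100 (F), 20,200 (H), …
The 4 highest are I, C, J, G.
Each winner pays its own bid: I $57,500, C $52,700, J $51,300, G $27,900.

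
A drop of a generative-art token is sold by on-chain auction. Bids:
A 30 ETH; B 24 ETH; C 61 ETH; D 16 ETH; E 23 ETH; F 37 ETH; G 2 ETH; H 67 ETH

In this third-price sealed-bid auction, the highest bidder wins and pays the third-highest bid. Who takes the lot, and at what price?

H pays 37 ETH

Third-price sealed-bid auction: the highest bidder wins and pays the third-highest bid.
Sorting bids: 67 (H) > 61 (C) > 37 (F) > 30 (A) > 24 (B) > 23 (E) > …
H is highest; pays the third-highest bid, 37 ETH.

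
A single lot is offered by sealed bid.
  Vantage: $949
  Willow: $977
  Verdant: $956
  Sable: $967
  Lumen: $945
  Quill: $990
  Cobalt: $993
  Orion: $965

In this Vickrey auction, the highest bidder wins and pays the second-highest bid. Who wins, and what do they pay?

Sorting bids: 993 (Cobalt) > 990 (Quill) > 977 (Willow) > 967 (Sable) > 965 (Orion) > 956 (Verdant) > …
Second-price: Cobalt pays Quill's bid of $990.

Cobalt pays $990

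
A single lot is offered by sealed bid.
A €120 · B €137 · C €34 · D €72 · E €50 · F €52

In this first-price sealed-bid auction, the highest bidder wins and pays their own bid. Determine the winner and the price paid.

B pays €137

Sorting bids: 137 (B) > 120 (A) > 72 (D) > 52 (F) > 50 (E) > 34 (C)
B is highest → pays own bid, €137.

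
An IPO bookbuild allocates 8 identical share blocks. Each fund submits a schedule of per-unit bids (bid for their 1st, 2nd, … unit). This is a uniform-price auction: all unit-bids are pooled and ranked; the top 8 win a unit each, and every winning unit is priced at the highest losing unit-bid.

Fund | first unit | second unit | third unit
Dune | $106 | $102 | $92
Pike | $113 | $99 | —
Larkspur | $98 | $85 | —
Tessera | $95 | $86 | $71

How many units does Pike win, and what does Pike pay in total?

Pike: 2 units, pays $170

Merging the schedules and taking the best 8: 113 (Pike-1), 106 (Dune-1), 102 (Dune-2), 99 (Pike-2), 98 (Larkspur-1), 95 (Tessera-1), 92 (Dune-3), 86 (Tessera-2)
First bid not allocated: $85.
Pike wins 2 unit(s) at $85 each.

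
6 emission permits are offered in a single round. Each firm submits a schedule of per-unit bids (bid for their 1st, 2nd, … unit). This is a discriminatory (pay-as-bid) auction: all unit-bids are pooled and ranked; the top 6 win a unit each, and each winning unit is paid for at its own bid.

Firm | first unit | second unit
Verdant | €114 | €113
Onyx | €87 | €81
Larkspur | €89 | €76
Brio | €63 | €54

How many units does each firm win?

Larkspur 2, Onyx 2, Verdant 2

Pooled unit-bids ranked (top 6): 114 (Verdant-1), 113 (Verdant-2), 89 (Larkspur-1), 87 (Onyx-1), 81 (Onyx-2), 76 (Larkspur-2)
Next rejected bid: €63 (not a price — pay-as-bid).
Allocation: Larkspur 2, Onyx 2, Verdant 2.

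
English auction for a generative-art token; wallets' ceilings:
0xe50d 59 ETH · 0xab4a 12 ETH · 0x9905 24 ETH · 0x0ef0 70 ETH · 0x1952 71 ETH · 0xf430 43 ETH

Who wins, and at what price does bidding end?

0x1952 wins at 70 ETH

Limits ranked: 71 (0x1952) > 70 (0x0ef0) > 59 (0xe50d) > 43 (0xf430) > 24 (0x9905) > 12 (0xab4a)
Bidding ends when 0x0ef0 exits at 70 ETH; 0x1952 takes it.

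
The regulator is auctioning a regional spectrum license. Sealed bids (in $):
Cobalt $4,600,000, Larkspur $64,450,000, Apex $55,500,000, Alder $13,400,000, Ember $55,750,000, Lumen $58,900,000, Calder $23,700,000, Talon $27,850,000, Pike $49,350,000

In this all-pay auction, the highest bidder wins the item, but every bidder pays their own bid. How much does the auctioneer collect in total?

Bids in order: 64,450,000 (Larkspur) > 58,900,000 (Lumen) > 55,750,000 (Ember) > 55,500,000 (Apex) > 49,350,000 (Pike) > 27,850,000 (Talon) > …
Larkspur wins with the top bid; all bids are sunk regardless.
Every bidder forfeits their bid regardless of winning.
Revenue = 4,600,000 + 64,450,000 + 55,500,000 + 13,400,000 + 55,750,000 + 58,900,000 + 23,700,000 + 27,850,000 + 49,350,000 = $353,500,000.

Total revenue: $353,500,000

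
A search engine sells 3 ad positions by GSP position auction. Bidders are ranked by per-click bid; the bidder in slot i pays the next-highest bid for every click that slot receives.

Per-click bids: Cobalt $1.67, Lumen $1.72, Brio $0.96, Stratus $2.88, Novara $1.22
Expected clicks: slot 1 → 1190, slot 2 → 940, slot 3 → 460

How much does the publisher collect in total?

Total revenue: $4177.80

Sorting advertisers: $2.88 (Stratus) > $1.72 (Lumen) > $1.67 (Cobalt) > $1.22 (Novara) > …
Slot 1: Stratus pays $1.72 × 1190 = $2046.80
Slot 2: Lumen pays $1.67 × 940 = $1569.80
Slot 3: Cobalt pays $1.22 × 460 = $561.20
Total = $4177.80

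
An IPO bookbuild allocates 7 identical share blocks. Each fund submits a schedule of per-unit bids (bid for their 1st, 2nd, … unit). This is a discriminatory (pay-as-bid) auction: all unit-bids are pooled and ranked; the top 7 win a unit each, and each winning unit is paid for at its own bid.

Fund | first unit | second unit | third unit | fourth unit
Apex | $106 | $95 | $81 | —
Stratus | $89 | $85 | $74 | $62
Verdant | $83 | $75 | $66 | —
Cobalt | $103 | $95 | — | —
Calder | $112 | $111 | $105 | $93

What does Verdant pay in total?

Merging the schedules and taking the best 7: 112 (Calder-1), 111 (Calder-2), 106 (Apex-1), 105 (Calder-3), 103 (Cobalt-1), 95 (Apex-2), 95 (Cobalt-2)
Next rejected bid: $93 (not a price — pay-as-bid).
Verdant wins no units.

Verdant pays $0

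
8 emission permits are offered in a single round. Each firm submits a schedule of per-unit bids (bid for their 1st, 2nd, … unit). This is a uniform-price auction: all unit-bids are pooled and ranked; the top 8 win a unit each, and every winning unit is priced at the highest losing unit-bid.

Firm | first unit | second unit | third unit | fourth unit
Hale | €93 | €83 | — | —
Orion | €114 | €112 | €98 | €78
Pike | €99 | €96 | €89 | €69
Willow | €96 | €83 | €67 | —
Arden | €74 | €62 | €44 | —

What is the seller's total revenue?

Total revenue: €664

Pooled unit-bids ranked (top 8): 114 (Orion-1), 112 (Orion-2), 99 (Pike-1), 98 (Orion-3), 96 (Pike-2), 96 (Willow-1), 93 (Hale-1), 89 (Pike-3)
The (k+1)-th unit-bid is €83.
Allocation: Hale 1, Orion 3, Pike 3, Willow 1. Every unit priced at €83.
Revenue = 8 × 83 = €664.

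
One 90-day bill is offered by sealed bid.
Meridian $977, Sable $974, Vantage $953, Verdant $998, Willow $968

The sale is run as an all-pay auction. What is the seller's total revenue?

Total revenue: $4,870

Sorting bids: 998 (Verdant) > 977 (Meridian) > 974 (Sable) > 968 (Willow) > 953 (Vantage)
Verdant wins with the top bid; all bids are sunk regardless.
Every bidder forfeits their bid regardless of winning.
Revenue = 977 + 974 + 953 + 998 + 968 = $4,870.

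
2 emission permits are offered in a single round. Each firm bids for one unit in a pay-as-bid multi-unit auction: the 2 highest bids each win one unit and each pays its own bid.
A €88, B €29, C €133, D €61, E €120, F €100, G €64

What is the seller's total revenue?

Ordering the bids: 133 (C), 120 (E), 100 (F), 88 (A), …
Winners (2 units): C, E.
Total revenue = 133 + 120 = €253.

Total revenue: €253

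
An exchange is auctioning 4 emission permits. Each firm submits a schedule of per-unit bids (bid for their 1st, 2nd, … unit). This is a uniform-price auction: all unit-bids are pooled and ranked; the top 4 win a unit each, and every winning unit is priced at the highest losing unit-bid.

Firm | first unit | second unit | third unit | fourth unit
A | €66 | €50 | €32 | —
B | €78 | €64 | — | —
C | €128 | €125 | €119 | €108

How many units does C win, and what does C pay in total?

C: 4 units, pays €312

Pooled unit-bids ranked (top 4): 128 (C-1), 125 (C-2), 119 (C-3), 108 (C-4)
Highest rejected unit-bid = €78.
C wins 4 unit(s) at €78 each.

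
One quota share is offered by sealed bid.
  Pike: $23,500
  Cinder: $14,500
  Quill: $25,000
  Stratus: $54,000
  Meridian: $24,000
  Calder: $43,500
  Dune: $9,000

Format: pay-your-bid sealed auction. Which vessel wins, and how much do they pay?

Stratus pays $54,000

Sorting bids: 54,000 (Stratus) > 43,500 (Calder) > 25,000 (Quill) > 24,000 (Meridian) > 23,500 (Pike) > 14,500 (Cinder) > …
First-price: Stratus pays what they bid, $54,000.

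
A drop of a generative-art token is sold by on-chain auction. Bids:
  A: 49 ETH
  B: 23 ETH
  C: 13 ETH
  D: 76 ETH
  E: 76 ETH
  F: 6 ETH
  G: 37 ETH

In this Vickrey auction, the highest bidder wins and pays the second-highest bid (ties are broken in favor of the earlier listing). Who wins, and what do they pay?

D pays 76 ETH

Vickrey auction: the highest bidder wins and pays the second-highest bid.
Bids in order: 76 (D) > 76 (E) > 49 (A) > 37 (G) > 23 (B) > 13 (C) > …
Tie at 76 ETH → D wins by tie-break.
Second-price: D pays E's bid of 76 ETH.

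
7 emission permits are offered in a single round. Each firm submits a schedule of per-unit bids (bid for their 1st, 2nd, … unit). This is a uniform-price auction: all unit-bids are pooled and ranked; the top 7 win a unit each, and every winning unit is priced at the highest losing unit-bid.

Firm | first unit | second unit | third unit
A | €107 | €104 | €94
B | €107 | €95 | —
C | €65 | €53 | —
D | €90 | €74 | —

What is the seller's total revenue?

Merging the schedules and taking the best 7: 107 (A-1), 107 (B-1), 104 (A-2), 95 (B-2), 94 (A-3), 90 (D-1), 74 (D-2)
The (k+1)-th unit-bid is €65.
Allocation: A 3, B 2, D 2. Every unit priced at €65.
Revenue = 7 × 65 = €455.

Total revenue: €455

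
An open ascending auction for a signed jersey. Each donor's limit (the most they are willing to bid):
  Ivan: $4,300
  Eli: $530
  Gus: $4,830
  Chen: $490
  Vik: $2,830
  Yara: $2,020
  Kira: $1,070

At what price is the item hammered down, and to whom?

Gus wins at $4,300

Limits in order: 4,830 (Gus) > 4,300 (Ivan) > 2,830 (Vik) > 2,020 (Yara) > 1,070 (Kira) > 530 (Eli) > …
Bidding ends when Ivan exits at $4,300; Gus takes it.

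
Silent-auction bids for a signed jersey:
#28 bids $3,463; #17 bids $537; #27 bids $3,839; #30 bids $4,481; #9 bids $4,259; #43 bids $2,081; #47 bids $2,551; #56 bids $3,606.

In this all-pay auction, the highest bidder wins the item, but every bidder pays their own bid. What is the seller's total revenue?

Bids in order: 4,481 (#30) > 4,259 (#9) > 3,839 (#27) > 3,606 (#56) > 3,463 (#28) > 2,551 (#47) > …
Every bidder forfeits their bid regardless of winning.
Revenue = 3,463 + 537 + 3,839 + 4,481 + 4,259 + 2,081 + 2,551 + 3,606 = $24,817.

Total revenue: $24,817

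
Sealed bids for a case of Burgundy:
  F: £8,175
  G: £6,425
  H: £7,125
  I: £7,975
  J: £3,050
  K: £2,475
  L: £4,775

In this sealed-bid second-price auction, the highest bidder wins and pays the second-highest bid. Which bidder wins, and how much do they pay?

F pays £7,975

Sealed-bid second-price auction: the highest bidder wins and pays the second-highest bid.
Sorting bids: 8,175 (F) > 7,975 (I) > 7,125 (H) > 6,425 (G) > 4,775 (L) > 3,050 (J) > …
F is highest; pays the second-highest bid, £7,975.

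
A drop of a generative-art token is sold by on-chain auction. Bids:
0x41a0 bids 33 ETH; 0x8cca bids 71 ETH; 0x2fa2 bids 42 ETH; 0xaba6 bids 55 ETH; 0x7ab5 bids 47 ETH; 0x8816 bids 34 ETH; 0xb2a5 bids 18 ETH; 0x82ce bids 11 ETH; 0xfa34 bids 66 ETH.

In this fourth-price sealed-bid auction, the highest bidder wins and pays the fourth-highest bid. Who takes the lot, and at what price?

0x8cca pays 47 ETH

Fourth-price sealed-bid auction: the highest bidder wins and pays the fourth-highest bid.
Bids in order: 71 (0x8cca) > 66 (0xfa34) > 55 (0xaba6) > 47 (0x7ab5) > 42 (0x2fa2) > 34 (0x8816) > …
0x8cca wins; payment is bid #4 in the ranking = 47 ETH.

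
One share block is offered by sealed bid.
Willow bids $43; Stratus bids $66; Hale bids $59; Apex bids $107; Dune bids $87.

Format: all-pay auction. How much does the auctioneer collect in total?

Bids in order: 107 (Apex) > 87 (Dune) > 66 (Stratus) > 59 (Hale) > 43 (Willow)
Apex wins with the top bid; all bids are sunk regardless.
Every bidder forfeits their bid regardless of winning.
Revenue = 43 + 66 + 59 + 107 + 87 = $362.

Total revenue: $362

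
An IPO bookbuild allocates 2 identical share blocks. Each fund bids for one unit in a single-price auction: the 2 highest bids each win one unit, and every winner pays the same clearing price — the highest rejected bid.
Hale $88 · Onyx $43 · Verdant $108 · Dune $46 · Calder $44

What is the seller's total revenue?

Bids ranked high→low: 108 (Verdant), 88 (Hale), 46 (Dune), 44 (Calder), …
Top 2: Verdant, Hale.
First losing bid is Dune's $46, which sets the uniform price.
Total revenue = 2 × $46 = $92.

Total revenue: $92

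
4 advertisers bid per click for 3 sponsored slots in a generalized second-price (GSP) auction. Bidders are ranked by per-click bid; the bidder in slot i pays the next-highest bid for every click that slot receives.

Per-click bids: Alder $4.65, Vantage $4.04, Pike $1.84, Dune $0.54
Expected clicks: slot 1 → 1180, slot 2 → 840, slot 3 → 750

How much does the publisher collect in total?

Ranked by bid: $4.65 (Alder) > $4.04 (Vantage) > $1.84 (Pike) > $0.54 (Dune)
Slot 1: Alder pays $4.04 × 1180 = $4767.20
Slot 2: Vantage pays $1.84 × 840 = $1545.60
Slot 3: Pike pays $0.54 × 750 = $405.00
Total = $6717.80

Total revenue: $6717.80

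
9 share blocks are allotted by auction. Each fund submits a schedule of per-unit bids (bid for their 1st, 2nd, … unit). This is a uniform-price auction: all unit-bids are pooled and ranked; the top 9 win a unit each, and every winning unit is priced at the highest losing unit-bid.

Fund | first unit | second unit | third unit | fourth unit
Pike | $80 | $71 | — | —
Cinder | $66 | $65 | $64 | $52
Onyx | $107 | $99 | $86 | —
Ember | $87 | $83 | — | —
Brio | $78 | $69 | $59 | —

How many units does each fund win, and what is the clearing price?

All unit-bids, highest first — top 9: 107 (Onyx-1), 99 (Onyx-2), 87 (Ember-1), 86 (Onyx-3), 83 (Ember-2), 80 (Pike-1), 78 (Brio-1), 71 (Pike-2), 69 (Brio-2)
First bid not allocated: $66.
Allocation: Brio 2, Ember 2, Onyx 3, Pike 2.

Brio 2, Ember 2, Onyx 3, Pike 2; clearing price $66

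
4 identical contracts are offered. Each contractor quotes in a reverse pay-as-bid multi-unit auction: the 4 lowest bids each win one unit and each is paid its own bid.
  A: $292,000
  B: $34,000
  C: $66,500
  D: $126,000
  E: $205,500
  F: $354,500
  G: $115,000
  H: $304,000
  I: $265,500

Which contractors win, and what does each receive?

Sorting: 34,000 (B), 66,500 (C), 115,000 (G), 126,000 (D), 205,500 (E), 265,500 (I), …
The 4 lowest are B, C, G, D.
Each winner is paid its own bid: B $34,000, C $66,500, G $115,000, D $126,000.

B $34,000, C $66,500, G $115,000, D $126,000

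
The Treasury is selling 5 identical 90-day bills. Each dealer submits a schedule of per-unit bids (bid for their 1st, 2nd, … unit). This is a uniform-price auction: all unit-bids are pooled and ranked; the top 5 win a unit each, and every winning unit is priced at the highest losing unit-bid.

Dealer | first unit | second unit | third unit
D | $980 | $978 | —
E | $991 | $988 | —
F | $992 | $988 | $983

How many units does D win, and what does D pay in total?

Pooled unit-bids ranked (top 5): 992 (F-1), 991 (E-1), 988 (E-2), 988 (F-2), 983 (F-3)
The (k+1)-th unit-bid is $980.
D wins 0 unit(s) at $980 each.

D: 0 units, pays $0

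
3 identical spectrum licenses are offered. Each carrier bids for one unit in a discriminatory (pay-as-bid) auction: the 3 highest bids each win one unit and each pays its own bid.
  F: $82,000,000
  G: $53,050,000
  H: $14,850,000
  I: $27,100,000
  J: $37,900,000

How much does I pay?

I pays $0

Ordering the bids: 82,000,000 (F), 53,050,000 (G), 37,900,000 (J), 27,100,000 (I), 14,850,000 (H)
The 3 highest are F, G, J.
I does not win → $0.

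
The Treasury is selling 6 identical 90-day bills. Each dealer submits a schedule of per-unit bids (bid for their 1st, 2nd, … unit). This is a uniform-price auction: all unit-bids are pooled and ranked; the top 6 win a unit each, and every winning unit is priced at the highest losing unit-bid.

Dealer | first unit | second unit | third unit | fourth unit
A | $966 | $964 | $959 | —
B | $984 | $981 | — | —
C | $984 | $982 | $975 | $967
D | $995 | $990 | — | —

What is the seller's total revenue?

Total revenue: $5,850

All unit-bids, highest first — top 6: 995 (D-1), 990 (D-2), 984 (B-1), 984 (C-1), 982 (C-2), 981 (B-2)
Highest rejected unit-bid = $975.
Allocation: B 2, C 2, D 2. Every unit priced at $975.
Revenue = 6 × 975 = $5,850.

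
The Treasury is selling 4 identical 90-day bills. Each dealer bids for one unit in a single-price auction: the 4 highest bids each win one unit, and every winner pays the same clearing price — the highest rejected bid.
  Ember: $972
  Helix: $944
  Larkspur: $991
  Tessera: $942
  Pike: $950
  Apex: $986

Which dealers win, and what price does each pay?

Bids ranked high→low: 991 (Larkspur), 986 (Apex), 972 (Ember), 950 (Pike), 944 (Helix), 942 (Tessera)
Top 4: Larkspur, Apex, Ember, Pike.
First losing bid is Helix's $944, which sets the uniform price.

Larkspur, Apex, Ember, Pike; each pays $944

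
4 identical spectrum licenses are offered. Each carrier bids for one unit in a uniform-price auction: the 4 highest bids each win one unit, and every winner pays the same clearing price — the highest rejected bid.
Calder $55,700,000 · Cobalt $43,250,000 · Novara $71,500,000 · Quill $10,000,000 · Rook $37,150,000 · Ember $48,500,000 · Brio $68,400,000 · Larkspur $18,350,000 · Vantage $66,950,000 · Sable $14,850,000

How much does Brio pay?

Sorting: 71,500,000 (Novara), 68,400,000 (Brio), 66,950,000 (Vantage), 55,700,000 (Calder), 48,500,000 (Ember), 43,250,000 (Cobalt), …
Top 4: Novara, Brio, Vantage, Calder.
Highest unsuccessful bid: $48,500,000 → clearing price.
Brio wins → pays $48,500,000.

Brio pays $48,500,000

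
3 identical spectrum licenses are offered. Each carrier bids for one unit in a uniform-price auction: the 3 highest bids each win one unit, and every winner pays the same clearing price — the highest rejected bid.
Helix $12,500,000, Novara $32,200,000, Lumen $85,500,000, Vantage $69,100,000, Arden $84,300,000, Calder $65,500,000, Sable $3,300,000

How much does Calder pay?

Bids ranked high→low: 85,500,000 (Lumen), 84,300,000 (Arden), 69,100,000 (Vantage), 65,500,000 (Calder), 32,200,000 (Novara), …
Winners (3 units): Lumen, Arden, Vantage.
Clearing price = highest rejected bid = $65,500,000.
Calder does not win → pays $0.

Calder pays $0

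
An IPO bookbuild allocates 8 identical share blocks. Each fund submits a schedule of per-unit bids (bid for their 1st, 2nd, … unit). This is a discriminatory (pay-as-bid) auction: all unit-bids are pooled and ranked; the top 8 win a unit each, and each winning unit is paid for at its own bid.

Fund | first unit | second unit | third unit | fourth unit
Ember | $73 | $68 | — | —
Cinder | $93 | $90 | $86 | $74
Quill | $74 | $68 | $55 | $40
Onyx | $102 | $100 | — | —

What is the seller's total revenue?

Total revenue: $692

All unit-bids, highest first — top 8: 102 (Onyx-1), 100 (Onyx-2), 93 (Cinder-1), 90 (Cinder-2), 86 (Cinder-3), 74 (Cinder-4), 74 (Quill-1), 73 (Ember-1)
Next rejected bid: $68 (not a price — pay-as-bid).
Each winning unit pays its own bid.
Revenue = 102 + 100 + 93 + 90 + 86 + 74 + 74 + 73 = $692.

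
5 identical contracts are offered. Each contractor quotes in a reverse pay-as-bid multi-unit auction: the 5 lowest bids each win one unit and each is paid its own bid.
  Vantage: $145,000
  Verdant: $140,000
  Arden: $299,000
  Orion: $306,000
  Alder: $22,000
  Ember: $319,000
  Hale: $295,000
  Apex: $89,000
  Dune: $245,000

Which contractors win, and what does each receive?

Alder $22,000, Apex $89,000, Verdant $140,000, Vantage $145,000, Dune $245,000

Ordering the bids: 22,000 (Alder), 89,000 (Apex), 140,000 (Verdant), 145,000 (Vantage), 245,000 (Dune), 295,000 (Hale), 299,000 (Arden), …
Winners (5 units): Alder, Apex, Verdant, Vantage, Dune.
Each winner is paid its own bid: Alder $22,000, Apex $89,000, Verdant $140,000, Vantage $145,000, Dune $245,000.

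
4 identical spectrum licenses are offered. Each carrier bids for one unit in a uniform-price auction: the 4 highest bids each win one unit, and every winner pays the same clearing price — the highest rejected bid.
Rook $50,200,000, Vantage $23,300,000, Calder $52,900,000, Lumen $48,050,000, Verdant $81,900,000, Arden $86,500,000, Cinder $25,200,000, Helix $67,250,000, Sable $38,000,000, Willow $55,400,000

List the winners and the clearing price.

Ordering the bids: 86,500,000 (Arden), 81,900,000 (Verdant), 67,250,000 (Helix), 55,400,000 (Willow), 52,900,000 (Calder), 50,200,000 (Rook), …
Winners (4 units): Arden, Verdant, Helix, Willow.
Highest unsuccessful bid: $52,900,000 → clearing price.

Arden, Verdant, Helix, Willow; each pays $52,900,000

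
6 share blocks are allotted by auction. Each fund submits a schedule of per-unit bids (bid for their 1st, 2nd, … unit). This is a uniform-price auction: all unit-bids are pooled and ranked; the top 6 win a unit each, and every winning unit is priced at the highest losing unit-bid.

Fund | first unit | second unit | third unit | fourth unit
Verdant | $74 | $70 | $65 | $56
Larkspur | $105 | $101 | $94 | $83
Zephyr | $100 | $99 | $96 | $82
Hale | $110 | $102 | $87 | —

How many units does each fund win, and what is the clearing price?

Merging the schedules and taking the best 6: 110 (Hale-1), 105 (Larkspur-1), 102 (Hale-2), 101 (Larkspur-2), 100 (Zephyr-1), 99 (Zephyr-2)
Highest rejected unit-bid = $96.
Allocation: Hale 2, Larkspur 2, Zephyr 2.

Hale 2, Larkspur 2, Zephyr 2; clearing price $96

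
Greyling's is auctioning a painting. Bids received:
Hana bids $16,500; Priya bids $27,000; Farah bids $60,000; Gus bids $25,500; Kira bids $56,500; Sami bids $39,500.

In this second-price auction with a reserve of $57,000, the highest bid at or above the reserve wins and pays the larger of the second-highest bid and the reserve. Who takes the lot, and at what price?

Farah pays $57,000

Second-price auction with a reserve of $57,000: the highest bid at or above the reserve wins and pays the larger of the second-highest bid and the reserve.
Bids in order: 60,000 (Farah) > 56,500 (Kira) > 39,500 (Sami) > 27,000 (Priya) > 25,500 (Gus) > 16,500 (Hana)
Highest eligible bid: Farah at $60,000.
max(second-highest $56,500, reserve $57,000) = $57,000.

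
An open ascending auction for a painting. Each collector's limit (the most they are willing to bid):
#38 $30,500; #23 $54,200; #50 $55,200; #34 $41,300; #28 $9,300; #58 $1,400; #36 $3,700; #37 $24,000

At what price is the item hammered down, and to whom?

Rule: the price rises until one bidder remains; the winner pays the price at which the last rival dropped out.
Limits ranked: 55,200 (#50) > 54,200 (#23) > 41,300 (#34) > 30,500 (#38) > 24,000 (#37) > 9,300 (#28) > …
Bidding ends when #23 exits at $54,200; #50 takes it.

#50 wins at $54,200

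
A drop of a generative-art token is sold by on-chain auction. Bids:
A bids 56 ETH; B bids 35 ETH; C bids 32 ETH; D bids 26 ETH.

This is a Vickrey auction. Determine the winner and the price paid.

Sorting bids: 56 (A) > 35 (B) > 32 (C) > 26 (D)
Second-price: A pays B's bid of 35 ETH.

A pays 35 ETH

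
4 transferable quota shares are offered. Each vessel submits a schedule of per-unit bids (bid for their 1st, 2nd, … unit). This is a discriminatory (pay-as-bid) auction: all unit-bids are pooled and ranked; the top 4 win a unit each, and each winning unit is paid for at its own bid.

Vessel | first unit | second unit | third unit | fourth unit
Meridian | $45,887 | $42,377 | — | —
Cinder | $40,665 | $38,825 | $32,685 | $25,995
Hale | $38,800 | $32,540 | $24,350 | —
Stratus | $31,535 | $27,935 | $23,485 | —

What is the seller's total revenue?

Total revenue: $167,754

Merging the schedules and taking the best 4: 45,887 (Meridian-1), 42,377 (Meridian-2), 40,665 (Cinder-1), 38,825 (Cinder-2)
Next rejected bid: $38,800 (not a price — pay-as-bid).
Each winning unit pays its own bid.
Revenue = 45,887 + 42,377 + 40,665 + 38,825 = $167,754.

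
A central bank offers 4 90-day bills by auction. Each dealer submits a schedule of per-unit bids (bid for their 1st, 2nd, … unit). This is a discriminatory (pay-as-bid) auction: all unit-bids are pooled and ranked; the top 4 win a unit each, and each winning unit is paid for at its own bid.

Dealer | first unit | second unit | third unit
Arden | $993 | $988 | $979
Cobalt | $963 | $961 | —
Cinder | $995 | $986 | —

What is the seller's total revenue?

Total revenue: $3,962

Merging the schedules and taking the best 4: 995 (Cinder-1), 993 (Arden-1), 988 (Arden-2), 986 (Cinder-2)
Next rejected bid: $979 (not a price — pay-as-bid).
Each winning unit pays its own bid.
Revenue = 995 + 993 + 988 + 986 = $3,962.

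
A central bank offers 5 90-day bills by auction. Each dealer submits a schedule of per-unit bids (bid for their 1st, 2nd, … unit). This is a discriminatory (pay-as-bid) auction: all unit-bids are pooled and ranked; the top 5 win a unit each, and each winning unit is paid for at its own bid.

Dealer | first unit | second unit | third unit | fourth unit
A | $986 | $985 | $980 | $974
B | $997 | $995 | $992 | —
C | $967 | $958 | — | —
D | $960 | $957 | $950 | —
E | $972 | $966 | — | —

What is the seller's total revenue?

Total revenue: $4,955

Pooled unit-bids ranked (top 5): 997 (B-1), 995 (B-2), 992 (B-3), 986 (A-1), 985 (A-2)
Next rejected bid: $980 (not a price — pay-as-bid).
Each winning unit pays its own bid.
Revenue = 997 + 995 + 992 + 986 + 985 = $4,955.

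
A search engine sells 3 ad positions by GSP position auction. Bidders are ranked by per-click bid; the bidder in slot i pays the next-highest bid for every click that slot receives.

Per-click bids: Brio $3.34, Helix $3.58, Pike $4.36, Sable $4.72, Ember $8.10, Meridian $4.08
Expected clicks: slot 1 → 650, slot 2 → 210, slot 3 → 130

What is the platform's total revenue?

Total revenue: $4514.00

Sorting advertisers: $8.10 (Ember) > $4.72 (Sable) > $4.36 (Pike) > $4.08 (Meridian) > …
Slot 1: Ember pays $4.72 × 650 = $3068.00
Slot 2: Sable pays $4.36 × 210 = $915.60
Slot 3: Pike pays $4.08 × 130 = $530.40
Total = $4514.00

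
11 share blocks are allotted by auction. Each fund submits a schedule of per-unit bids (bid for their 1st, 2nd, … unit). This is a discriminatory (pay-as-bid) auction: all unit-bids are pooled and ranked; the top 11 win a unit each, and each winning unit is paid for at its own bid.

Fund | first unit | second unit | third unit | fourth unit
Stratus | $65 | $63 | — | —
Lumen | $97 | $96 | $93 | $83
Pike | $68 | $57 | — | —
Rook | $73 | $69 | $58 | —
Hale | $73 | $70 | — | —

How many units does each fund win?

Hale 2, Lumen 4, Pike 1, Rook 2, Stratus 2

Pooled unit-bids ranked (top 11): 97 (Lumen-1), 96 (Lumen-2), 93 (Lumen-3), 83 (Lumen-4), 73 (Rook-1), 73 (Hale-1), 70 (Hale-2), 69 (Rook-2), 68 (Pike-1), 65 (Stratus-1), 63 (Stratus-2)
Next rejected bid: $58 (not a price — pay-as-bid).
Allocation: Hale 2, Lumen 4, Pike 1, Rook 2, Stratus 2.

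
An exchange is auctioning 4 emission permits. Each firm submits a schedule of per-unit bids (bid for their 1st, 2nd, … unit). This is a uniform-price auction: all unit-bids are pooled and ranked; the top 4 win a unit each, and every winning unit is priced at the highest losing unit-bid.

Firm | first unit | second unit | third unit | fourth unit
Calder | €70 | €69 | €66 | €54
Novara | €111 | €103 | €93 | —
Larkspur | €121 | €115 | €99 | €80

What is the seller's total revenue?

Pooled unit-bids ranked (top 4): 121 (Larkspur-1), 115 (Larkspur-2), 111 (Novara-1), 103 (Novara-2)
First bid not allocated: €99.
Allocation: Larkspur 2, Novara 2. Every unit priced at €99.
Revenue = 4 × 99 = €396.

Total revenue: €396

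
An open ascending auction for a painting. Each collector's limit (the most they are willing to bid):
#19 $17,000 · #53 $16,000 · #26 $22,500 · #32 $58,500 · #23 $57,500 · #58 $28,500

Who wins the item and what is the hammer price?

Limits ranked: 58,500 (#32) > 57,500 (#23) > 28,500 (#58) > 22,500 (#26) > 17,000 (#19) > 16,000 (#53)
#23 is the last rival to drop out, at $57,500; #32 remains and wins at that price.

#32 wins at $57,500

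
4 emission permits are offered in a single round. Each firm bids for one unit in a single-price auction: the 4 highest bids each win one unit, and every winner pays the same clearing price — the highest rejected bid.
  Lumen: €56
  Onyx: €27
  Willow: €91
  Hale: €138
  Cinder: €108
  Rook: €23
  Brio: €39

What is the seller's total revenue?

Total revenue: €156

Bids ranked high→low: 138 (Hale), 108 (Cinder), 91 (Willow), 56 (Lumen), 39 (Brio), 27 (Onyx), …
Winners (4 units): Hale, Cinder, Willow, Lumen.
First losing bid is Brio's €39, which sets the uniform price.
Total revenue = 4 × €39 = €156.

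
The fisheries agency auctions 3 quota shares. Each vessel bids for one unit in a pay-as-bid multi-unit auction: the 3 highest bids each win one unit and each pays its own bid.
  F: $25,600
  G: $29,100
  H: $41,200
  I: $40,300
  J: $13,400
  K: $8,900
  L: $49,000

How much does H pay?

Bids ranked high→low: 49,000 (L), 41,200 (H), 40,300 (I), 29,100 (G), 25,600 (F), …
The 3 highest are L, H, I.
H wins → own bid $41,200.

H pays $41,200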